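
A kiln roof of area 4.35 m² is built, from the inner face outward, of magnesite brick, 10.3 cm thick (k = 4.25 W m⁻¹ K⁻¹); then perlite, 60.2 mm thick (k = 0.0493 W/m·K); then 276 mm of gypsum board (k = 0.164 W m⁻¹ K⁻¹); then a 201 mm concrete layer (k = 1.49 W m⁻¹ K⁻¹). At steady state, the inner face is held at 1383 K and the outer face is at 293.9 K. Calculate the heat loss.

Q = 1550 W

Treat each layer as a resistance in series:
  R_magnesite brick = L/(kA) = 0.103/(4.25·4.35) = 0.005571 K/W
  R_perlite = L/(kA) = 0.0602/(0.0493·4.35) = 0.2807 K/W
  R_gypsum board = L/(kA) = 0.276/(0.164·4.35) = 0.3869 K/W
  R_concrete = L/(kA) = 0.201/(1.49·4.35) = 0.03101 K/W
ΣR = 0.005571 + 0.2807 + 0.3869 + 0.03101 = 0.7042 K/W
Q = ΔT/ΣR = (1383 K − 293.9 K)/0.7042 = 1550 W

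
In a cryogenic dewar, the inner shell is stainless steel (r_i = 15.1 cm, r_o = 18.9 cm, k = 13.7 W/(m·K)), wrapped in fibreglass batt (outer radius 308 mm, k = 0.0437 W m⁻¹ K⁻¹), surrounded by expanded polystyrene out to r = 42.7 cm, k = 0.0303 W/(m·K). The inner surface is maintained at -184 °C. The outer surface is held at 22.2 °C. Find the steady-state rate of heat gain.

Resistance network (inner→outer):
  R_stainless steel = (1/0.151 − 1/0.189)/(4πk) = 1.332/(4π·13.7) = 0.007734 K/W
  R_fibreglass batt = (1/0.189 − 1/0.308)/(4πk) = 2.044/(4π·0.0437) = 3.723 K/W
  R_expanded polystyrene = (1/0.308 − 1/0.427)/(4πk) = 0.9048/(4π·0.0303) = 2.376 K/W
ΣR = 0.007734 + 3.723 + 2.376 = 6.107 K/W
Q = ΔT/ΣR = (-184 °C − 22.2 °C)/6.107 = -33.8 W
(Negative Q ⇒ heat flows inward; heat gain = 33.8 W.)

Q = 33.8 W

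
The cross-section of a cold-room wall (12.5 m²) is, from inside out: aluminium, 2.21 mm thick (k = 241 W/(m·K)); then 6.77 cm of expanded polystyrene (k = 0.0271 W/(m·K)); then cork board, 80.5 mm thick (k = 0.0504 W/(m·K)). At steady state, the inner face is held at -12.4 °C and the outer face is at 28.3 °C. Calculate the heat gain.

Resistance network (inner→outer):
  R_aluminium = L/(kA) = 0.00221/(241·12.5) = 7.336×10^-7 K/W
  R_expanded polystyrene = L/(kA) = 0.0677/(0.0271·12.5) = 0.1999 K/W
  R_cork board = L/(kA) = 0.0805/(0.0504·12.5) = 0.1278 K/W
ΣR = 7.336×10^-7 + 0.1999 + 0.1278 = 0.3277 K/W
Q = ΔT/ΣR = (-12.4 °C − 28.3 °C)/0.3277 = -124 W
(Negative Q ⇒ heat flows inward; heat gain = 124 W.)

Q = 124 W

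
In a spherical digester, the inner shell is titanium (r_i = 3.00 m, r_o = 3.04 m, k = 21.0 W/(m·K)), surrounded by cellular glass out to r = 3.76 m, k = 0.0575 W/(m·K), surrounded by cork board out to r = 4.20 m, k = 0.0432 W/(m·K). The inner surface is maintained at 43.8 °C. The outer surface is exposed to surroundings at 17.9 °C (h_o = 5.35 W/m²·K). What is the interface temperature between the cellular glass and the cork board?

Resistance network (inner→outer):
  R_titanium = (1/3.00 − 1/3.04)/(4πk) = 0.004386/(4π·21.0) = 1.662×10^-5 K/W
  R_cellular glass = (1/3.04 − 1/3.76)/(4πk) = 0.06299/(4π·0.0575) = 0.08718 K/W
  R_cork board = (1/3.76 − 1/4.20)/(4πk) = 0.02786/(4π·0.0432) = 0.05132 K/W
  R_conv,out = 1/(4πr²h) = 1/(4π·4.20²·5.35) = 8.432×10^-4 K/W
ΣR = 1.662×10^-5 + 0.08718 + 0.05132 + 8.432×10^-4 = 0.1394 K/W
Q = ΔT/ΣR = (43.8 °C − 17.9 °C)/0.1394 = 185.8 W
From the inner boundary to the cellular glass/cork board interface, ΣR_partial = 0.08720 K/W.
T_interface = T_in − Q·ΣR_partial = 43.8 °C − (185.8)(0.08720) = 27.6 °C

T = 27.6 °C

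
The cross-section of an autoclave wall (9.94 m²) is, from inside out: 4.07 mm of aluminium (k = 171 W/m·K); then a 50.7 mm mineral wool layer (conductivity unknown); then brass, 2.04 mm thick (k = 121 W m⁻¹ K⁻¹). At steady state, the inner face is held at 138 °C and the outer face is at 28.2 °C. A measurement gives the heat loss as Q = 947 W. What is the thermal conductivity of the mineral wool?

k = 0.0440 W/m·K

ΣR = ΔT/Q = |138 − 28.2|/947 = 0.1159 K/W
Known resistances:
  R_aluminium = L/(kA) = 0.00407/(171·9.94) = 2.394×10^-6 K/W
  R_brass = L/(kA) = 0.00204/(121·9.94) = 1.696×10^-6 K/W
R_mineral wool = ΣR − ΣR_known = 0.1159 − 4.090×10^-6 = 0.1159 K/W
L/(kA) = 0.1159 ⇒ k = 0.0507/(0.1159·9.94) = 0.0440 W/m·K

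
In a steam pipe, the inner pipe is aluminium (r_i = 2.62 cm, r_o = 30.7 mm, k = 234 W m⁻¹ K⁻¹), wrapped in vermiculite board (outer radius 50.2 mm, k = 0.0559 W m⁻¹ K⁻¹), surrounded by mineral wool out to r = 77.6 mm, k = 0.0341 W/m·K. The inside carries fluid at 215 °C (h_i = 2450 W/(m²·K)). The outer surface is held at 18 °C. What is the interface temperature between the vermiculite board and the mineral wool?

T = 135 °C

Treat each layer as a resistance in series:
  R'_conv,in = 1/(2πr h) = 1/(2π·0.0262·2450) = 0.002479 m·K/W
  R'_aluminium = ln(0.0307/0.0262)/(2πk) = 0.1585/(2π·234) = 1.078×10^-4 m·K/W
  R'_vermiculite board = ln(0.0502/0.0307)/(2πk) = 0.4918/(2π·0.0559) = 1.400 m·K/W
  R'_mineral wool = ln(0.0776/0.0502)/(2πk) = 0.4356/(2π·0.0341) = 2.033 m·K/W
ΣR = 0.002479 + 1.078×10^-4 + 1.400 + 2.033 = 3.436 m·K/W
Q' = ΔT/ΣR = (215 °C − 18 °C)/3.436 = 57.33 W/m
From the inner boundary to the vermiculite board/mineral wool interface, ΣR_partial = 1.403 m·K/W.
T_interface = T_in − Q'·ΣR_partial = 215 °C − (57.33)(1.403) = 135 °C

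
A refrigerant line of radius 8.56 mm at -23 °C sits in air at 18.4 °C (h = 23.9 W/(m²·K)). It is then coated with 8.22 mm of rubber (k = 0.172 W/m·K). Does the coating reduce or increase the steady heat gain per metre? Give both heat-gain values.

reduces: 53.2 → 40.6 W/m

Critical radius for a cylinder: r_cr = k/h = 0.00720 m = 0.720 cm.
Outer radius after coating: r₂ = 0.00856 + 0.00822 = 0.01678 m.
Since r₁ ≥ r_cr, any added insulation reduces the heat gain.
Bare: R = 1/(2πr₁h) = 0.7779 m·K/W; Q = 41.4/0.7779 = 53.2 W/m.
Coated: R = R_cond + R_conv = 1.020 m·K/W; Q = 41.4/1.020 = 40.6 W/m.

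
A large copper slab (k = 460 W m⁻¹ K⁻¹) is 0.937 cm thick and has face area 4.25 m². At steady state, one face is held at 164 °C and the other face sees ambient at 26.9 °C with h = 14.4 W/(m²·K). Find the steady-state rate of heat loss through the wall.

Q = 8390 W

Series thermal resistances, inner to outer:
  R_copper = L/(kA) = 0.00937/(460·4.25) = 4.793×10^-6 K/W
  R_conv,out = 1/(hA) = 1/(14.4·4.25) = 0.01634 K/W
ΣR = 4.793×10^-6 + 0.01634 = 0.01634 K/W
Q = ΔT/ΣR = (164 °C − 26.9 °C)/0.01634 = 8390 W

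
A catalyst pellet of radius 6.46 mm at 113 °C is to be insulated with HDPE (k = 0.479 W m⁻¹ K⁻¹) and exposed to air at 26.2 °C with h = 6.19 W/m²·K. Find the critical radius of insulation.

For a sphere, r_cr = 2k_ins/h = 2·0.479/6.19 = 0.155 m = 15.5 cm

r_cr = 15.5 cm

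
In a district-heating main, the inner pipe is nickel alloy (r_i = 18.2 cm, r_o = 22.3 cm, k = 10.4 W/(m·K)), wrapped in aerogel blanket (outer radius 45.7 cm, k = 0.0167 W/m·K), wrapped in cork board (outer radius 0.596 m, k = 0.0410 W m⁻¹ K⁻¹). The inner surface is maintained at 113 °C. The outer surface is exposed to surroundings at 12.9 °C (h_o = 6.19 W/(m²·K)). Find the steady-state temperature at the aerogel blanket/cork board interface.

Series thermal resistances, inner to outer:
  R'_nickel alloy = ln(0.223/0.182)/(2πk) = 0.2032/(2π·10.4) = 0.003109 m·K/W
  R'_aerogel blanket = ln(0.457/0.223)/(2πk) = 0.7175/(2π·0.0167) = 6.838 m·K/W
  R'_cork board = ln(0.596/0.457)/(2πk) = 0.2656/(2π·0.0410) = 1.031 m·K/W
  R'_conv,out = 1/(2πr h) = 1/(2π·0.596·6.19) = 0.04314 m·K/W
ΣR = 0.003109 + 6.838 + 1.031 + 0.04314 = 7.915 m·K/W
Q' = ΔT/ΣR = (113 °C − 12.9 °C)/7.915 = 12.65 W/m
From the inner boundary to the aerogel blanket/cork board interface, ΣR_partial = 6.841 m·K/W.
T_interface = T_in − Q'·ΣR_partial = 113 °C − (12.65)(6.841) = 26.5 °C

T = 26.5 °C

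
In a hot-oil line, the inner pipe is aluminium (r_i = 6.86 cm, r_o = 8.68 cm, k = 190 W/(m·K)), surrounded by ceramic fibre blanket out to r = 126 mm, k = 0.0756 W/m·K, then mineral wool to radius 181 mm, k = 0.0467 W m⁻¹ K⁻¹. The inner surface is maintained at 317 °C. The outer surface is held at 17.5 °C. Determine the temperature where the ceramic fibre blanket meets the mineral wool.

T = 201 °C

Series thermal resistances, inner to outer:
  R'_aluminium = ln(0.0868/0.0686)/(2πk) = 0.2353/(2π·190) = 1.971×10^-4 m·K/W
  R'_ceramic fibre blanket = ln(0.126/0.0868)/(2πk) = 0.3727/(2π·0.0756) = 0.7846 m·K/W
  R'_mineral wool = ln(0.181/0.126)/(2πk) = 0.3622/(2π·0.0467) = 1.234 m·K/W
ΣR = 1.971×10^-4 + 0.7846 + 1.234 = 2.019 m·K/W
Q' = ΔT/ΣR = (317 °C − 17.5 °C)/2.019 = 148.3 W/m
From the inner boundary to the ceramic fibre blanket/mineral wool interface, ΣR_partial = 0.7848 m·K/W.
T_interface = T_in − Q'·ΣR_partial = 317 °C − (148.3)(0.7848) = 201 °C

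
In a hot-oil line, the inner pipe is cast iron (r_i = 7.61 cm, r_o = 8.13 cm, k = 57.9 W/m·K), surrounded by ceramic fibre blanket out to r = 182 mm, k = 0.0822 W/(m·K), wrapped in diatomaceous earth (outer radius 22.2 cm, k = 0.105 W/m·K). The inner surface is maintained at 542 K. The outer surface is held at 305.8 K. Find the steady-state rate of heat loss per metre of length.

Treat each layer as a resistance in series:
  R'_cast iron = ln(0.0813/0.0761)/(2πk) = 0.06610/(2π·57.9) = 1.817×10^-4 m·K/W
  R'_ceramic fibre blanket = ln(0.182/0.0813)/(2πk) = 0.8059/(2π·0.0822) = 1.560 m·K/W
  R'_diatomaceous earth = ln(0.222/0.182)/(2πk) = 0.1987/(2π·0.105) = 0.3011 m·K/W
ΣR = 1.817×10^-4 + 1.560 + 0.3011 = 1.861 m·K/W
Q' = ΔT/ΣR = (542 K − 305.8 K)/1.861 = 127 W/m

Q' = 127 W/m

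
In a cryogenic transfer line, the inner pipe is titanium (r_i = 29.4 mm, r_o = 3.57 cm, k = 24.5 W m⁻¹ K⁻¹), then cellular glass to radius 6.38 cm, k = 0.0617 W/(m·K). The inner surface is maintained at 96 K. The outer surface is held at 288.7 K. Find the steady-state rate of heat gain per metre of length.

Series thermal resistances, inner to outer:
  R'_titanium = ln(0.0357/0.0294)/(2πk) = 0.1942/(2π·24.5) = 0.001261 m·K/W
  R'_cellular glass = ln(0.0638/0.0357)/(2πk) = 0.5806/(2π·0.0617) = 1.498 m·K/W
ΣR = 0.001261 + 1.498 = 1.499 m·K/W
Q' = ΔT/ΣR = (96 K − 288.7 K)/1.499 = -129 W/m
(Negative Q' ⇒ heat flows inward; heat gain = 129 W/m.)

Q' = 129 W/m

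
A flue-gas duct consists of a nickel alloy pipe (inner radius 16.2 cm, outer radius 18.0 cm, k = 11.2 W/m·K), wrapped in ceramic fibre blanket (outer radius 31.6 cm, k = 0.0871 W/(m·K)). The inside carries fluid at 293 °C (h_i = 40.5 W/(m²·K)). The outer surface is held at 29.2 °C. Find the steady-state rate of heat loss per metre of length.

Q' = 250 W/m

Treat each layer as a resistance in series:
  R'_conv,in = 1/(2πr h) = 1/(2π·0.162·40.5) = 0.02426 m·K/W
  R'_nickel alloy = ln(0.180/0.162)/(2πk) = 0.1054/(2π·11.2) = 0.001497 m·K/W
  R'_ceramic fibre blanket = ln(0.316/0.180)/(2πk) = 0.5628/(2π·0.0871) = 1.028 m·K/W
ΣR = 0.02426 + 0.001497 + 1.028 = 1.054 m·K/W
Q' = ΔT/ΣR = (293 °C − 29.2 °C)/1.054 = 250 W/m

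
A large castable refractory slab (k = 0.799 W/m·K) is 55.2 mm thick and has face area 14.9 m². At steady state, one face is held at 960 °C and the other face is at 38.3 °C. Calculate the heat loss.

Q = kA·ΔT/L = 0.799 × 14.9 × |960 °C − 38.3 °C| / 0.0552 = 1.99×10^5 W

Q = 1.99×10^5 W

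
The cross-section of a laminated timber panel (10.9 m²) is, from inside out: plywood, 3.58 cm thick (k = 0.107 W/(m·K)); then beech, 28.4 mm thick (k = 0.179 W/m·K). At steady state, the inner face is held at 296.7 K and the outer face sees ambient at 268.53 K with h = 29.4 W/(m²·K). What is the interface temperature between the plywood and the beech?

T = 278.82 K

Resistance network (inner→outer):
  R_plywood = L/(kA) = 0.0358/(0.107·10.9) = 0.03070 K/W
  R_beech = L/(kA) = 0.0284/(0.179·10.9) = 0.01456 K/W
  R_conv,out = 1/(hA) = 1/(29.4·10.9) = 0.003121 K/W
ΣR = 0.03070 + 0.01456 + 0.003121 = 0.04838 K/W
Q = ΔT/ΣR = (296.7 K − 268.53 K)/0.04838 = 582.3 W
From the inner boundary to the plywood/beech interface, ΣR_partial = 0.03070 K/W.
T_interface = T_in − Q·ΣR_partial = 296.7 K − (582.3)(0.03070) = 278.82 K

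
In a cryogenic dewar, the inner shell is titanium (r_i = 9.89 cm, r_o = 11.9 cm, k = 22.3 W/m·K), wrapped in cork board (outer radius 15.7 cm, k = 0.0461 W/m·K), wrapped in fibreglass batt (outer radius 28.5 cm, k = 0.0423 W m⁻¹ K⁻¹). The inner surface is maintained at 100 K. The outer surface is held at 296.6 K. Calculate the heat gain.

Resistance network (inner→outer):
  R_titanium = (1/0.0989 − 1/0.119)/(4πk) = 1.708/(4π·22.3) = 0.006094 K/W
  R_cork board = (1/0.119 − 1/0.157)/(4πk) = 2.034/(4π·0.0461) = 3.511 K/W
  R_fibreglass batt = (1/0.157 − 1/0.285)/(4πk) = 2.861/(4π·0.0423) = 5.382 K/W
ΣR = 0.006094 + 3.511 + 5.382 = 8.899 K/W
Q = ΔT/ΣR = (100 K − 296.6 K)/8.899 = -22.1 W
(Negative Q ⇒ heat flows inward; heat gain = 22.1 W.)

Q = 22.1 W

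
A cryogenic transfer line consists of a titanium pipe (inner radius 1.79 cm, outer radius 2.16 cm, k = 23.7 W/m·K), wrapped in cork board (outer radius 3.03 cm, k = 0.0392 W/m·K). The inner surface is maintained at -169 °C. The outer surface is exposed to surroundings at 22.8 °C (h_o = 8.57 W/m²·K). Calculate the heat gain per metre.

Q' = 96.5 W/m

Series thermal resistances, inner to outer:
  R'_titanium = ln(0.0216/0.0179)/(2πk) = 0.1879/(2π·23.7) = 0.001262 m·K/W
  R'_cork board = ln(0.0303/0.0216)/(2πk) = 0.3385/(2π·0.0392) = 1.374 m·K/W
  R'_conv,out = 1/(2πr h) = 1/(2π·0.0303·8.57) = 0.6129 m·K/W
ΣR = 0.001262 + 1.374 + 0.6129 = 1.988 m·K/W
Q' = ΔT/ΣR = (-169 °C − 22.8 °C)/1.988 = -96.5 W/m
(Negative Q' ⇒ heat flows inward; heat gain = 96.5 W/m.)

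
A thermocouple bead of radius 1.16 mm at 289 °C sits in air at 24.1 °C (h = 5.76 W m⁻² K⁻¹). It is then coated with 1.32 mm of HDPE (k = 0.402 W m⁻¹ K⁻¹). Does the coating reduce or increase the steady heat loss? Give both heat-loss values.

increases: 0.0258 → 0.113 W

Critical radius for a sphere: r_cr = 2k/h = 0.140 m = 14.0 cm.
Outer radius after coating: r₂ = 0.00116 + 0.00132 = 0.00248 m.
Since r₁ < r_cr and r₂ ≤ r_cr, the coating moves toward the maximum at r_cr — heat loss rises.
Bare: R = 1/(4πr₁²h) = 10270 K/W; Q = 264.9/10270 = 0.0258 W.
Coated: R = R_cond + R_conv = 2337 K/W; Q = 264.9/2337 = 0.113 W.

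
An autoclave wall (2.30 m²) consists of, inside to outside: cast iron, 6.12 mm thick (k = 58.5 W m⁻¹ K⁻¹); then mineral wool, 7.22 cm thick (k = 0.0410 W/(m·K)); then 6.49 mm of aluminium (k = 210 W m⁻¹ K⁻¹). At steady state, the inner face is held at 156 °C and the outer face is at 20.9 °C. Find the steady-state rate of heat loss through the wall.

Q = 176 W

Resistance network (inner→outer):
  R_cast iron = L/(kA) = 0.00612/(58.5·2.30) = 4.548×10^-5 K/W
  R_mineral wool = L/(kA) = 0.0722/(0.0410·2.30) = 0.7656 K/W
  R_aluminium = L/(kA) = 0.00649/(210·2.30) = 1.344×10^-5 K/W
ΣR = 4.548×10^-5 + 0.7656 + 1.344×10^-5 = 0.7657 K/W
Q = ΔT/ΣR = (156 °C − 20.9 °C)/0.7657 = 176 W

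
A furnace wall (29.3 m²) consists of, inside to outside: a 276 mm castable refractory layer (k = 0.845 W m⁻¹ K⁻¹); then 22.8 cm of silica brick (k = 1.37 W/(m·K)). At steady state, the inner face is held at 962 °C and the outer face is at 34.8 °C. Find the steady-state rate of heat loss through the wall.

Series thermal resistances, inner to outer:
  R_castable refractory = L/(kA) = 0.276/(0.845·29.3) = 0.01115 K/W
  R_silica brick = L/(kA) = 0.228/(1.37·29.3) = 0.005680 K/W
ΣR = 0.01115 + 0.005680 = 0.01683 K/W
Q = ΔT/ΣR = (962 °C − 34.8 °C)/0.01683 = 55100 W

Q = 55.1 kW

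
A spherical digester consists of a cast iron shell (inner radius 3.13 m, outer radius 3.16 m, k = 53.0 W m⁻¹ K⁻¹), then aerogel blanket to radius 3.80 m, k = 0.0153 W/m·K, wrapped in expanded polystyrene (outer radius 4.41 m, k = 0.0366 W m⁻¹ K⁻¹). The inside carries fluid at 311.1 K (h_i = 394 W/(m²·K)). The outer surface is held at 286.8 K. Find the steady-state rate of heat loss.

Treat each layer as a resistance in series:
  R_conv,in = 1/(4πr²h) = 1/(4π·3.13²·394) = 2.062×10^-5 K/W
  R_cast iron = (1/3.13 − 1/3.16)/(4πk) = 0.003033/(4π·53.0) = 4.554×10^-6 K/W
  R_aerogel blanket = (1/3.16 − 1/3.80)/(4πk) = 0.05330/(4π·0.0153) = 0.2772 K/W
  R_expanded polystyrene = (1/3.80 − 1/4.41)/(4πk) = 0.03640/(4π·0.0366) = 0.07914 K/W
ΣR = 2.062×10^-5 + 4.554×10^-6 + 0.2772 + 0.07914 = 0.3564 K/W
Q = ΔT/ΣR = (311.1 K − 286.8 K)/0.3564 = 68.2 W

Q = 68.2 W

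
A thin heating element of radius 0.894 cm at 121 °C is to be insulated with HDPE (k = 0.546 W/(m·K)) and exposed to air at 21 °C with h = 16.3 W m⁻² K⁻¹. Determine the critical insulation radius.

r_cr = 3.35 cm

For a cylinder, r_cr = k_ins/h = 0.546/16.3 = 0.0335 m = 3.35 cm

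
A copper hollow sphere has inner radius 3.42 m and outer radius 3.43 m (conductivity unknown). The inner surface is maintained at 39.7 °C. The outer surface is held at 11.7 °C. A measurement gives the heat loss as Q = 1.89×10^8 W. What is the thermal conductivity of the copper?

ΣR = ΔT/Q = |39.7 − 11.7|/1.89×10^8 = 1.481×10^-7 K/W
(1/r₁−1/r₂)/(4πk) = 1.481×10^-7 ⇒ k = 8.525×10^-4/(4π·1.481×10^-7) = 458 W/m·K

k = 458 W/m·K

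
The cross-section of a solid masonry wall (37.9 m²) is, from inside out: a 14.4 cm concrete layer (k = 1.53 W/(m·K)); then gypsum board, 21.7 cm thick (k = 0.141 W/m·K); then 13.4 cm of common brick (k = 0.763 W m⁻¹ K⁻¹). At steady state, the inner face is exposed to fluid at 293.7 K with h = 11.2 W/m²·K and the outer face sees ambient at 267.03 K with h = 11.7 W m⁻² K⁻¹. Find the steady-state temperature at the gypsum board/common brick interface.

Treat each layer as a resistance in series:
  R_conv,in = 1/(hA) = 1/(11.2·37.9) = 0.002356 K/W
  R_concrete = L/(kA) = 0.144/(1.53·37.9) = 0.002483 K/W
  R_gypsum board = L/(kA) = 0.217/(0.141·37.9) = 0.04061 K/W
  R_common brick = L/(kA) = 0.134/(0.763·37.9) = 0.004634 K/W
  R_conv,out = 1/(hA) = 1/(11.7·37.9) = 0.002255 K/W
ΣR = 0.002356 + 0.002483 + 0.04061 + 0.004634 + 0.002255 = 0.05234 K/W
Q = ΔT/ΣR = (293.7 K − 267.03 K)/0.05234 = 509.6 W
From the inner boundary to the gypsum board/common brick interface, ΣR_partial = 0.04545 K/W.
T_interface = T_in − Q·ΣR_partial = 293.7 K − (509.6)(0.04545) = 270.54 K

T = 270.54 K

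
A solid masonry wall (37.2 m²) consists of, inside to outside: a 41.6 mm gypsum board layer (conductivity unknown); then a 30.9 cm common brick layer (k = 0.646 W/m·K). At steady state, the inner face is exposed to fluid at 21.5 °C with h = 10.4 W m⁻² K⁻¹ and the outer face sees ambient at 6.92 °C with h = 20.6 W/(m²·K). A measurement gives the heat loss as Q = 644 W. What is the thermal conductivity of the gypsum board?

ΣR = ΔT/Q = |21.5 − 6.92|/644 = 0.02264 K/W
Known resistances:
  R_conv,in = 1/(hA) = 1/(10.4·37.2) = 0.002585 K/W
  R_common brick = L/(kA) = 0.309/(0.646·37.2) = 0.01286 K/W
  R_conv,out = 1/(hA) = 1/(20.6·37.2) = 0.001305 K/W
R_gypsum board = ΣR − ΣR_known = 0.02264 − 0.01675 = 0.005890 K/W
L/(kA) = 0.005890 ⇒ k = 0.0416/(0.005890·37.2) = 0.190 W/m·K

k = 0.190 W/m·K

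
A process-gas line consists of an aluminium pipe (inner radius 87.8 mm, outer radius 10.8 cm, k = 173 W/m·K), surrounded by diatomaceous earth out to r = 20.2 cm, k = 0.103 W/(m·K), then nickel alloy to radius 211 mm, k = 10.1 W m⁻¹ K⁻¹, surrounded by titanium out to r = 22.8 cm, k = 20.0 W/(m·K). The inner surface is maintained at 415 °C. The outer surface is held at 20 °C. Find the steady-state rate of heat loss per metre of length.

Resistance network (inner→outer):
  R'_aluminium = ln(0.108/0.0878)/(2πk) = 0.2071/(2π·173) = 1.905×10^-4 m·K/W
  R'_diatomaceous earth = ln(0.202/0.108)/(2πk) = 0.6261/(2π·0.103) = 0.9675 m·K/W
  R'_nickel alloy = ln(0.211/0.202)/(2πk) = 0.04359/(2π·10.1) = 6.869×10^-4 m·K/W
  R'_titanium = ln(0.228/0.211)/(2πk) = 0.07749/(2π·20.0) = 6.166×10^-4 m·K/W
ΣR = 1.905×10^-4 + 0.9675 + 6.869×10^-4 + 6.166×10^-4 = 0.9690 m·K/W
Q' = ΔT/ΣR = (415 °C − 20 °C)/0.9690 = 408 W/m

Q' = 408 W/m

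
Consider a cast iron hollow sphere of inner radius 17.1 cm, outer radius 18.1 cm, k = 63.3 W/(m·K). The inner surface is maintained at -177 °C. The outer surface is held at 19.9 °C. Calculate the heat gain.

Q = 4πk·ΔT/(1/r₁ − 1/r₂) = 4π × 63.3 × 196.9 / (1/0.171 − 1/0.181) = 4.85×10^5 W

Q = 485 kW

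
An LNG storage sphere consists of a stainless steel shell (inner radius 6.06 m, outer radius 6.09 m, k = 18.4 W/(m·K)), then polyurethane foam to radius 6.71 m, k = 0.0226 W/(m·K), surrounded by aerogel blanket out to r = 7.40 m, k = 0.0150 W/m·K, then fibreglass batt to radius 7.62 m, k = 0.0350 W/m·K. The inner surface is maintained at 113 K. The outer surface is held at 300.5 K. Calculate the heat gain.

Treat each layer as a resistance in series:
  R_stainless steel = (1/6.06 − 1/6.09)/(4πk) = 8.129×10^-4/(4π·18.4) = 3.516×10^-6 K/W
  R_polyurethane foam = (1/6.09 − 1/6.71)/(4πk) = 0.01517/(4π·0.0226) = 0.05342 K/W
  R_aerogel blanket = (1/6.71 − 1/7.40)/(4πk) = 0.01390/(4π·0.0150) = 0.07372 K/W
  R_fibreglass batt = (1/7.40 − 1/7.62)/(4πk) = 0.003902/(4π·0.0350) = 0.008871 K/W
ΣR = 3.516×10^-6 + 0.05342 + 0.07372 + 0.008871 = 0.1360 K/W
Q = ΔT/ΣR = (113 K − 300.5 K)/0.1360 = -1380 W
(Negative Q ⇒ heat flows inward; heat gain = 1380 W.)

Q = 1380 W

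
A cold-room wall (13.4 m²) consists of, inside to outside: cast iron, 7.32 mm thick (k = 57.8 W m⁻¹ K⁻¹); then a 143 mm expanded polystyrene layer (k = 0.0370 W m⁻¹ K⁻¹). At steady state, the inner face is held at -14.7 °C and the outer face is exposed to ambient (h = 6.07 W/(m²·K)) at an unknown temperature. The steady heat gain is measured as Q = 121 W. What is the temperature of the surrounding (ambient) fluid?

Series resistances:
  R_cast iron = L/(kA) = 0.00732/(57.8·13.4) = 9.451×10^-6 K/W
  R_expanded polystyrene = L/(kA) = 0.143/(0.0370·13.4) = 0.2884 K/W
  R_conv,out = 1/(hA) = 1/(6.07·13.4) = 0.01229 K/W
ΣR = 0.3007 K/W
ΔT = Q·ΣR = 121 × 0.3007 = 36.38 K
Heat flows inward, so T_out = T_in + ΔT = -14.7 + 36.38 = 21.7 °C

T_out = 21.7 °C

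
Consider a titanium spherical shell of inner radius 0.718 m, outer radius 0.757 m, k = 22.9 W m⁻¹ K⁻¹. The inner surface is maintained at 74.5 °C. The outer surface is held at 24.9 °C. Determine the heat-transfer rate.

Q = 199 kW

Q = 4πk·ΔT/(1/r₁ − 1/r₂) = 4π × 22.9 × 49.6 / (1/0.718 − 1/0.757) = 1.99×10^5 W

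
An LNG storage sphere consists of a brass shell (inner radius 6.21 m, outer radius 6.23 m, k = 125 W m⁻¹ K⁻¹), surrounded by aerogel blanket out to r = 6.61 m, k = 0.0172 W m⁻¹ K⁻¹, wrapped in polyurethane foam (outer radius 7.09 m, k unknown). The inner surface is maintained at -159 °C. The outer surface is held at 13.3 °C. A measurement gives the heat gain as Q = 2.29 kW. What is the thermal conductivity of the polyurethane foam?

ΣR = ΔT/Q = |-159 − 13.3|/2290 = 0.07524 K/W
Known resistances:
  R_brass = (1/6.21 − 1/6.23)/(4πk) = 5.170×10^-4/(4π·125) = 3.291×10^-7 K/W
  R_aerogel blanket = (1/6.23 − 1/6.61)/(4πk) = 0.009228/(4π·0.0172) = 0.04269 K/W
R_polyurethane foam = ΣR − ΣR_known = 0.07524 − 0.04269 = 0.03255 K/W
(1/r₁−1/r₂)/(4πk) = 0.03255 ⇒ k = 0.01024/(4π·0.03255) = 0.0250 W/m·K

k = 0.0250 W/m·K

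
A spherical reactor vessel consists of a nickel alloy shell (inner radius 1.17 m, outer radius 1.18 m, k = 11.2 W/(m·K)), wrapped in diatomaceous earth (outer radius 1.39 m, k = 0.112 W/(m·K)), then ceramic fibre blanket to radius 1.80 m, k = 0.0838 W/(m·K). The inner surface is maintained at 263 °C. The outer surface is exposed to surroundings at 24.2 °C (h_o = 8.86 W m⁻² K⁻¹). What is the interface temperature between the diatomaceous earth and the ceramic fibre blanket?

T = 176 °C

Series thermal resistances, inner to outer:
  R_nickel alloy = (1/1.17 − 1/1.18)/(4πk) = 0.007243/(4π·11.2) = 5.146×10^-5 K/W
  R_diatomaceous earth = (1/1.18 − 1/1.39)/(4πk) = 0.1280/(4π·0.112) = 0.09097 K/W
  R_ceramic fibre blanket = (1/1.39 − 1/1.80)/(4πk) = 0.1639/(4π·0.0838) = 0.1556 K/W
  R_conv,out = 1/(4πr²h) = 1/(4π·1.80²·8.86) = 0.002772 K/W
ΣR = 5.146×10^-5 + 0.09097 + 0.1556 + 0.002772 = 0.2494 K/W
Q = ΔT/ΣR = (263 °C − 24.2 °C)/0.2494 = 957.5 W
From the inner boundary to the diatomaceous earth/ceramic fibre blanket interface, ΣR_partial = 0.09102 K/W.
T_interface = T_in − Q·ΣR_partial = 263 °C − (957.5)(0.09102) = 176 °C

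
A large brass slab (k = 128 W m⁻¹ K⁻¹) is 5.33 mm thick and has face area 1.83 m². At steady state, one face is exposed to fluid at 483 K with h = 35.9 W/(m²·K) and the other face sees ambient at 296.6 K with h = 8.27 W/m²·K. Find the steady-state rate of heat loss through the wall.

Q = 2.29 kW

Resistance network (inner→outer):
  R_conv,in = 1/(hA) = 1/(35.9·1.83) = 0.01522 K/W
  R_brass = L/(kA) = 0.00533/(128·1.83) = 2.275×10^-5 K/W
  R_conv,out = 1/(hA) = 1/(8.27·1.83) = 0.06608 K/W
ΣR = 0.01522 + 2.275×10^-5 + 0.06608 = 0.08132 K/W
Q = ΔT/ΣR = (483 K − 296.6 K)/0.08132 = 2290 W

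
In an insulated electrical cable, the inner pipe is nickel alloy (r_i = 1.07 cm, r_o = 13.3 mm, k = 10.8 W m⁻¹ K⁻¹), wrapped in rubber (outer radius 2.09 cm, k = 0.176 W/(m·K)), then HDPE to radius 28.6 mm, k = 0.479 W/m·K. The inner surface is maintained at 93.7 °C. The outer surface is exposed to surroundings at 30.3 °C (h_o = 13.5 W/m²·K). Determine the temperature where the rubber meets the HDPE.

T = 65.6 °C

Treat each layer as a resistance in series:
  R'_nickel alloy = ln(0.0133/0.0107)/(2πk) = 0.2175/(2π·10.8) = 0.003206 m·K/W
  R'_rubber = ln(0.0209/0.0133)/(2πk) = 0.4520/(2π·0.176) = 0.4087 m·K/W
  R'_HDPE = ln(0.0286/0.0209)/(2πk) = 0.3137/(2π·0.479) = 0.1042 m·K/W
  R'_conv,out = 1/(2πr h) = 1/(2π·0.0286·13.5) = 0.4122 m·K/W
ΣR = 0.003206 + 0.4087 + 0.1042 + 0.4122 = 0.9283 m·K/W
Q' = ΔT/ΣR = (93.7 °C − 30.3 °C)/0.9283 = 68.30 W/m
From the inner boundary to the rubber/HDPE interface, ΣR_partial = 0.4119 m·K/W.
T_interface = T_in − Q'·ΣR_partial = 93.7 °C − (68.30)(0.4119) = 65.6 °C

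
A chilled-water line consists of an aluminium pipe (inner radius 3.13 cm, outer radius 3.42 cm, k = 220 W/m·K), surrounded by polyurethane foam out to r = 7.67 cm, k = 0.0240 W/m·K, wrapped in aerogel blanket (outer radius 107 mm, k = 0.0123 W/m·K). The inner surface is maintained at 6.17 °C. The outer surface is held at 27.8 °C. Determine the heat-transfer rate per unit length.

Resistance network (inner→outer):
  R'_aluminium = ln(0.0342/0.0313)/(2πk) = 0.08861/(2π·220) = 6.410×10^-5 m·K/W
  R'_polyurethane foam = ln(0.0767/0.0342)/(2πk) = 0.8077/(2π·0.0240) = 5.356 m·K/W
  R'_aerogel blanket = ln(0.107/0.0767)/(2πk) = 0.3329/(2π·0.0123) = 4.308 m·K/W
ΣR = 6.410×10^-5 + 5.356 + 4.308 = 9.664 m·K/W
Q' = ΔT/ΣR = (6.17 °C − 27.8 °C)/9.664 = -2.24 W/m
(Negative Q' ⇒ heat flows inward; heat gain = 2.24 W/m.)

Q' = 2.24 W/m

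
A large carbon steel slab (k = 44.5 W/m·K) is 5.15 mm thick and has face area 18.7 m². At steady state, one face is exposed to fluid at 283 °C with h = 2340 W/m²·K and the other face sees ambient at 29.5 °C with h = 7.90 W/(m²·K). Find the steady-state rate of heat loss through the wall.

Q = 37300 W

Resistance network (inner→outer):
  R_conv,in = 1/(hA) = 1/(2340·18.7) = 2.285×10^-5 K/W
  R_carbon steel = L/(kA) = 0.00515/(44.5·18.7) = 6.189×10^-6 K/W
  R_conv,out = 1/(hA) = 1/(7.90·18.7) = 0.006769 K/W
ΣR = 2.285×10^-5 + 6.189×10^-6 + 0.006769 = 0.006798 K/W
Q = ΔT/ΣR = (283 °C − 29.5 °C)/0.006798 = 37300 W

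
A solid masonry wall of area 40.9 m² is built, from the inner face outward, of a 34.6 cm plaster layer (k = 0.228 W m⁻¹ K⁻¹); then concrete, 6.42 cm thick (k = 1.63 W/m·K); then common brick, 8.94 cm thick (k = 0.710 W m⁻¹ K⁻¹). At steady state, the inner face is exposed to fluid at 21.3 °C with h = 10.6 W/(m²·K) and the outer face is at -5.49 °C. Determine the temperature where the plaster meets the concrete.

T = -3.00 °C

Treat each layer as a resistance in series:
  R_conv,in = 1/(hA) = 1/(10.6·40.9) = 0.002307 K/W
  R_plaster = L/(kA) = 0.346/(0.228·40.9) = 0.03710 K/W
  R_concrete = L/(kA) = 0.0642/(1.63·40.9) = 9.630×10^-4 K/W
  R_common brick = L/(kA) = 0.0894/(0.710·40.9) = 0.003079 K/W
ΣR = 0.002307 + 0.03710 + 9.630×10^-4 + 0.003079 = 0.04345 K/W
Q = ΔT/ΣR = (21.3 °C − -5.49 °C)/0.04345 = 616.6 W
From the inner boundary to the plaster/concrete interface, ΣR_partial = 0.03941 K/W.
T_interface = T_in − Q·ΣR_partial = 21.3 °C − (616.6)(0.03941) = -3.00 °C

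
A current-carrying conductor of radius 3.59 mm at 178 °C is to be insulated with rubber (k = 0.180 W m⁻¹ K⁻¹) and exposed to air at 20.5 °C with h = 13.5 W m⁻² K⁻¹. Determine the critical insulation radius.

r_cr = 1.33 cm

For a cylinder, r_cr = k_ins/h = 0.180/13.5 = 0.0133 m = 1.33 cm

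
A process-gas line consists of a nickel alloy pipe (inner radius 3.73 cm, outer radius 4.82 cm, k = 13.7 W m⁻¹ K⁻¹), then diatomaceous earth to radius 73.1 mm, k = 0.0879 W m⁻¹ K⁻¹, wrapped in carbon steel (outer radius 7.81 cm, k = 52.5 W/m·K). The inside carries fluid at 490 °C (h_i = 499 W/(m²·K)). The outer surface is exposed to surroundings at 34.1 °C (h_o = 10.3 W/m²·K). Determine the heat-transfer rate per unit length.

Q' = 473 W/m

Series thermal resistances, inner to outer:
  R'_conv,in = 1/(2πr h) = 1/(2π·0.0373·499) = 0.008551 m·K/W
  R'_nickel alloy = ln(0.0482/0.0373)/(2πk) = 0.2564/(2π·13.7) = 0.002978 m·K/W
  R'_diatomaceous earth = ln(0.0731/0.0482)/(2πk) = 0.4165/(2π·0.0879) = 0.7541 m·K/W
  R'_carbon steel = ln(0.0781/0.0731)/(2πk) = 0.06616/(2π·52.5) = 2.006×10^-4 m·K/W
  R'_conv,out = 1/(2πr h) = 1/(2π·0.0781·10.3) = 0.1978 m·K/W
ΣR = 0.008551 + 0.002978 + 0.7541 + 2.006×10^-4 + 0.1978 = 0.9636 m·K/W
Q' = ΔT/ΣR = (490 °C − 34.1 °C)/0.9636 = 473 W/m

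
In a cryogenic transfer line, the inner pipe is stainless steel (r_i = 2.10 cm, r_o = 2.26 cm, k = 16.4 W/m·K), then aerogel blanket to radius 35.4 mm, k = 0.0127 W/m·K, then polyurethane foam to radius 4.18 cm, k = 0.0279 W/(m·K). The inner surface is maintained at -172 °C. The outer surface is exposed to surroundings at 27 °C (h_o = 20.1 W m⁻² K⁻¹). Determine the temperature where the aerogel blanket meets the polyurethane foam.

T = -6.5 °C

Treat each layer as a resistance in series:
  R'_stainless steel = ln(0.0226/0.0210)/(2πk) = 0.07343/(2π·16.4) = 7.126×10^-4 m·K/W
  R'_aerogel blanket = ln(0.0354/0.0226)/(2πk) = 0.4488/(2π·0.0127) = 5.624 m·K/W
  R'_polyurethane foam = ln(0.0418/0.0354)/(2πk) = 0.1662/(2π·0.0279) = 0.9480 m·K/W
  R'_conv,out = 1/(2πr h) = 1/(2π·0.0418·20.1) = 0.1894 m·K/W
ΣR = 7.126×10^-4 + 5.624 + 0.9480 + 0.1894 = 6.762 m·K/W
Q' = ΔT/ΣR = (-172 °C − 27 °C)/6.762 = -29.43 W/m
From the inner boundary to the aerogel blanket/polyurethane foam interface, ΣR_partial = 5.625 m·K/W.
T_interface = T_in − Q'·ΣR_partial = -172 °C − (-29.43)(5.625) = -6.5 °C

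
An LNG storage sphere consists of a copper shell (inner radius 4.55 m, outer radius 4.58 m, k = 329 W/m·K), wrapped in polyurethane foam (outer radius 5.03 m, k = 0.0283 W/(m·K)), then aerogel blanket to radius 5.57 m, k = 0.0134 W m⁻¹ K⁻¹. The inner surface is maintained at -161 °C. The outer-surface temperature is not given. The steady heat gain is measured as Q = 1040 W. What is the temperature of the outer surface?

T_out = 15.2 °C

Sum the resistances:
  R_copper = (1/4.55 − 1/4.58)/(4πk) = 0.001440/(4π·329) = 3.482×10^-7 K/W
  R_polyurethane foam = (1/4.58 − 1/5.03)/(4πk) = 0.01953/(4π·0.0283) = 0.05493 K/W
  R_aerogel blanket = (1/5.03 − 1/5.57)/(4πk) = 0.01927/(4π·0.0134) = 0.1145 K/W
ΣR = 0.1694 K/W
ΔT = Q·ΣR = 1040 × 0.1694 = 176.2 K
Heat flows inward, so T_out = T_in + ΔT = -161 + 176.2 = 15.2 °C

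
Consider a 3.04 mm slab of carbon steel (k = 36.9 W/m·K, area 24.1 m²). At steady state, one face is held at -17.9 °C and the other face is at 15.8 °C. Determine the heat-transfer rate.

Q = 9860 kW

Q = kA·ΔT/L = 36.9 × 24.1 × |-17.9 °C − 15.8 °C| / 0.00304 = 9.86×10^6 W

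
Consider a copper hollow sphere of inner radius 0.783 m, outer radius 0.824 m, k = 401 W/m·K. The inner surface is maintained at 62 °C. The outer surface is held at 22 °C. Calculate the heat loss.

Q = 4πk·ΔT/(1/r₁ − 1/r₂) = 4π × 401 × 40 / (1/0.783 − 1/0.824) = 3.17×10^6 W

Q = 3.17×10^6 W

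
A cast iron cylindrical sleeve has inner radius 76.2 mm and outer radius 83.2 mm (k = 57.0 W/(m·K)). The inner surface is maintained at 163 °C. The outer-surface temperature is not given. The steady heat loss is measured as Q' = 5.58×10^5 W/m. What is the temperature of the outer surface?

Series resistances:
  R'_cast iron = ln(0.0832/0.0762)/(2πk) = 0.08789/(2π·57.0) = 2.454×10^-4 m·K/W
ΣR = 2.454×10^-4 m·K/W
ΔT = Q'·ΣR = 5.58×10^5 × 2.454×10^-4 = 136.9 K
Heat flows outward, so T_out = T_in − ΔT = 163 − 136.9 = 26.1 °C

T_out = 26.1 °C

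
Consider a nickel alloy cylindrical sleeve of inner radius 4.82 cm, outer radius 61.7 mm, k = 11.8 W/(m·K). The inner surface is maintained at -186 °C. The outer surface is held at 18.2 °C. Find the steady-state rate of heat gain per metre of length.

Q' = 2πk·ΔT/ln(r₂/r₁) = 2π × 11.8 × 204.2 / ln(0.0617/0.0482) = 61300 W/m

Q' = 61.3 kW/m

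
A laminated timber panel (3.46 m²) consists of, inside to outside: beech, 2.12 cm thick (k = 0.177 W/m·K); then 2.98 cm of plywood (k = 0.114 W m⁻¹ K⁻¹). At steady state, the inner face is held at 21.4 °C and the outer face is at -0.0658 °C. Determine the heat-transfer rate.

Q = 195 W

Resistance network (inner→outer):
  R_beech = L/(kA) = 0.0212/(0.177·3.46) = 0.03462 K/W
  R_plywood = L/(kA) = 0.0298/(0.114·3.46) = 0.07555 K/W
ΣR = 0.03462 + 0.07555 = 0.1102 K/W
Q = ΔT/ΣR = (21.4 °C − -0.0658 °C)/0.1102 = 195 W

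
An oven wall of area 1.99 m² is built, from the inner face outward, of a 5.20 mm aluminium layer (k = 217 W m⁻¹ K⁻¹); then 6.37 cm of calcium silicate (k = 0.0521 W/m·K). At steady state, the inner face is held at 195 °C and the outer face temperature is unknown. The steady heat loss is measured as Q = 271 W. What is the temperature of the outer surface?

T_out = 28.5 °C

Sum the resistances:
  R_aluminium = L/(kA) = 0.00520/(217·1.99) = 1.204×10^-5 K/W
  R_calcium silicate = L/(kA) = 0.0637/(0.0521·1.99) = 0.6144 K/W
ΣR = 0.6144 K/W
ΔT = Q·ΣR = 271 × 0.6144 = 166.5 K
Heat flows outward, so T_out = T_in − ΔT = 195 − 166.5 = 28.5 °C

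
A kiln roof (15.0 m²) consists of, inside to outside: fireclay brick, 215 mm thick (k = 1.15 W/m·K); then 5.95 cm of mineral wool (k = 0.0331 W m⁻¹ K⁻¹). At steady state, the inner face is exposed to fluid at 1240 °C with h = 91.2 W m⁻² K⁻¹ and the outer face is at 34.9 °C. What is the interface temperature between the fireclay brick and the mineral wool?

T = 1120 °C

Resistance network (inner→outer):
  R_conv,in = 1/(hA) = 1/(91.2·15.0) = 7.310×10^-4 K/W
  R_fireclay brick = L/(kA) = 0.215/(1.15·15.0) = 0.01246 K/W
  R_mineral wool = L/(kA) = 0.0595/(0.0331·15.0) = 0.1198 K/W
ΣR = 7.310×10^-4 + 0.01246 + 0.1198 = 0.1330 K/W
Q = ΔT/ΣR = (1240 °C − 34.9 °C)/0.1330 = 9061 W
From the inner boundary to the fireclay brick/mineral wool interface, ΣR_partial = 0.01319 K/W.
T_interface = T_in − Q·ΣR_partial = 1240 °C − (9061)(0.01319) = 1120 °C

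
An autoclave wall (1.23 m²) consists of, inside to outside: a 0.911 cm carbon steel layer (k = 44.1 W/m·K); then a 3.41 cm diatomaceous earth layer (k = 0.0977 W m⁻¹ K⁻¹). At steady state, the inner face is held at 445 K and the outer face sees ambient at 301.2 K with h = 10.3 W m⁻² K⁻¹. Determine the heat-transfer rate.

Resistance network (inner→outer):
  R_carbon steel = L/(kA) = 0.00911/(44.1·1.23) = 1.679×10^-4 K/W
  R_diatomaceous earth = L/(kA) = 0.0341/(0.0977·1.23) = 0.2838 K/W
  R_conv,out = 1/(hA) = 1/(10.3·1.23) = 0.07893 K/W
ΣR = 1.679×10^-4 + 0.2838 + 0.07893 = 0.3629 K/W
Q = ΔT/ΣR = (445 K − 301.2 K)/0.3629 = 396 W

Q = 396 W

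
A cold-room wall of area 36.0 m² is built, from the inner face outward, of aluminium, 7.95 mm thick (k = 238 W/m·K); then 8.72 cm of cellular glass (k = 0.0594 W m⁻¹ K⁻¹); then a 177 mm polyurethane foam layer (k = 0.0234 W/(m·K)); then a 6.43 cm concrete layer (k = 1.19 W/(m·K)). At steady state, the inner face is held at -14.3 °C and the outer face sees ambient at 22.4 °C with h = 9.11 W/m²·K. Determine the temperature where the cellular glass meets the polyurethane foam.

Resistance network (inner→outer):
  R_aluminium = L/(kA) = 0.00795/(238·36.0) = 9.279×10^-7 K/W
  R_cellular glass = L/(kA) = 0.0872/(0.0594·36.0) = 0.04078 K/W
  R_polyurethane foam = L/(kA) = 0.177/(0.0234·36.0) = 0.2101 K/W
  R_concrete = L/(kA) = 0.0643/(1.19·36.0) = 0.001501 K/W
  R_conv,out = 1/(hA) = 1/(9.11·36.0) = 0.003049 K/W
ΣR = 9.279×10^-7 + 0.04078 + 0.2101 + 0.001501 + 0.003049 = 0.2554 K/W
Q = ΔT/ΣR = (-14.3 °C − 22.4 °C)/0.2554 = -143.7 W
From the inner boundary to the cellular glass/polyurethane foam interface, ΣR_partial = 0.04078 K/W.
T_interface = T_in − Q·ΣR_partial = -14.3 °C − (-143.7)(0.04078) = -8.44 °C

T = -8.44 °C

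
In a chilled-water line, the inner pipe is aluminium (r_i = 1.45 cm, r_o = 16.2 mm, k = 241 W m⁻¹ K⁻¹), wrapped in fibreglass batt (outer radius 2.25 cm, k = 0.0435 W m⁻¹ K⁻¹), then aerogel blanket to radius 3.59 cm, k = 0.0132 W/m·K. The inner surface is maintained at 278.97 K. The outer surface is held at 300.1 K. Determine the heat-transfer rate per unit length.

Q' = 3.09 W/m

Series thermal resistances, inner to outer:
  R'_aluminium = ln(0.0162/0.0145)/(2πk) = 0.1109/(2π·241) = 7.321×10^-5 m·K/W
  R'_fibreglass batt = ln(0.0225/0.0162)/(2πk) = 0.3285/(2π·0.0435) = 1.202 m·K/W
  R'_aerogel blanket = ln(0.0359/0.0225)/(2πk) = 0.4672/(2π·0.0132) = 5.633 m·K/W
ΣR = 7.321×10^-5 + 1.202 + 5.633 = 6.835 m·K/W
Q' = ΔT/ΣR = (278.97 K − 300.1 K)/6.835 = -3.09 W/m
(Negative Q' ⇒ heat flows inward; heat gain = 3.09 W/m.)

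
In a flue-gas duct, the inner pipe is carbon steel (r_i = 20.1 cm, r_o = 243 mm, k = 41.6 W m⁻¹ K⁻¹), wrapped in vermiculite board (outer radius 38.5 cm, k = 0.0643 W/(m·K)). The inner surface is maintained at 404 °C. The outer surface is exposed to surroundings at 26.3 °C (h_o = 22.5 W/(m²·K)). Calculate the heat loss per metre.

Q' = 326 W/m

Resistance network (inner→outer):
  R'_carbon steel = ln(0.243/0.201)/(2πk) = 0.1898/(2π·41.6) = 7.260×10^-4 m·K/W
  R'_vermiculite board = ln(0.385/0.243)/(2πk) = 0.4602/(2π·0.0643) = 1.139 m·K/W
  R'_conv,out = 1/(2πr h) = 1/(2π·0.385·22.5) = 0.01837 m·K/W
ΣR = 7.260×10^-4 + 1.139 + 0.01837 = 1.158 m·K/W
Q' = ΔT/ΣR = (404 °C − 26.3 °C)/1.158 = 326 W/m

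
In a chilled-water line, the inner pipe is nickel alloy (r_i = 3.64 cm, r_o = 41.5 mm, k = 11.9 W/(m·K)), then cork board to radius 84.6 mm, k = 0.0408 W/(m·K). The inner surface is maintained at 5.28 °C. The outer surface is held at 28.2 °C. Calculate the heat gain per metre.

Q' = 8.24 W/m

Treat each layer as a resistance in series:
  R'_nickel alloy = ln(0.0415/0.0364)/(2πk) = 0.1311/(2π·11.9) = 0.001754 m·K/W
  R'_cork board = ln(0.0846/0.0415)/(2πk) = 0.7122/(2π·0.0408) = 2.778 m·K/W
ΣR = 0.001754 + 2.778 = 2.780 m·K/W
Q' = ΔT/ΣR = (5.28 °C − 28.2 °C)/2.780 = -8.24 W/m
(Negative Q' ⇒ heat flows inward; heat gain = 8.24 W/m.)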